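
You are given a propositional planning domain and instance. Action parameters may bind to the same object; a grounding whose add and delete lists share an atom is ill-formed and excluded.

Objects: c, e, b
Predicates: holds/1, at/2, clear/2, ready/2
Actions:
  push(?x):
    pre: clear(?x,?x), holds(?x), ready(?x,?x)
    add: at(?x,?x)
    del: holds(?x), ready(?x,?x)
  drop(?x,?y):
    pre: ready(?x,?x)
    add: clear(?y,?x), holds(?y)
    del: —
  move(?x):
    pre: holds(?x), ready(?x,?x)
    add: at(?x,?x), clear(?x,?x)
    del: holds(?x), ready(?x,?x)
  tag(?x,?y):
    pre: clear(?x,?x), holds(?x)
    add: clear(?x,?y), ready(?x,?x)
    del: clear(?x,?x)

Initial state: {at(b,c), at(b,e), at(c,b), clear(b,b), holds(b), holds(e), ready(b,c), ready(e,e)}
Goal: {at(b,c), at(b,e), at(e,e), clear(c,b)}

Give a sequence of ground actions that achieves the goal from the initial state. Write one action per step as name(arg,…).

1. move(e)  →  {at(b,c), at(b,e), at(c,b), at(e,e), clear(b,b), clear(e,e), holds(b), ready(b,c)}
2. tag(b,c)  →  {at(b,c), at(b,e), at(c,b), at(e,e), clear(b,c), clear(e,e), holds(b), ready(b,b), ready(b,c)}
3. drop(b,c)  →  {at(b,c), at(b,e), at(c,b), at(e,e), clear(b,c), clear(c,b), clear(e,e), holds(b), holds(c), ready(b,b), ready(b,c)}

move(e); tag(b,c); drop(b,c)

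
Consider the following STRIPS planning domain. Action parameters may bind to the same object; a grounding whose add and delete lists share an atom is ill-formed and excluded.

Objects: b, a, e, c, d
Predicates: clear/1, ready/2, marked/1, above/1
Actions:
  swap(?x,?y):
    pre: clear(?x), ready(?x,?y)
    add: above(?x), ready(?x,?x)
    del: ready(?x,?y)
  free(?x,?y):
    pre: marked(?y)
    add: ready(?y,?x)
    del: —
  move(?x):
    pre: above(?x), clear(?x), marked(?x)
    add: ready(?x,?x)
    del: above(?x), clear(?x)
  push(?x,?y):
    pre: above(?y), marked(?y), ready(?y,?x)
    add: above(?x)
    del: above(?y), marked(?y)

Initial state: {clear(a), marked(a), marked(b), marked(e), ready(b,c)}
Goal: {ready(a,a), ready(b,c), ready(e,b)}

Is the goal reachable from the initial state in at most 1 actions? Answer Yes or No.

1. free(b,e)  →  {clear(a), marked(a), marked(b), marked(e), ready(b,c), ready(e,b)}
2. free(a,a)  →  {clear(a), marked(a), marked(b), marked(e), ready(a,a), ready(b,c), ready(e,b)}
optimal plan length = 2; 2 > 1

No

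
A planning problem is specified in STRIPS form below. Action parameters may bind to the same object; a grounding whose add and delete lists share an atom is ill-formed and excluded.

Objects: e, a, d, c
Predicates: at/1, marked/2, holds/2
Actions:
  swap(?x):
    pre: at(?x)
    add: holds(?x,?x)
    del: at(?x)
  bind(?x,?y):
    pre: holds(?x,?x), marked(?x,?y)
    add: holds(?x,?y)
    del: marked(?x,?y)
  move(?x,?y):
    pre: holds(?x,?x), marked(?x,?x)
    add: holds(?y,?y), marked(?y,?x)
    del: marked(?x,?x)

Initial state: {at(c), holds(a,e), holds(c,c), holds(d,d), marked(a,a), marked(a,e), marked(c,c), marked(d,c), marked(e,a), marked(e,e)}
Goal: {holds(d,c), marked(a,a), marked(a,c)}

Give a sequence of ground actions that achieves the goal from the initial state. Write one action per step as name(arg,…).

bind(d,c); move(c,a)

1. bind(d,c)  →  {at(c), holds(a,e), holds(c,c), holds(d,c), holds(d,d), marked(a,a), marked(a,e), marked(c,c), marked(e,a), marked(e,e)}
2. move(c,a)  →  {at(c), holds(a,a), holds(a,e), holds(c,c), holds(d,c), holds(d,d), marked(a,a), marked(a,c), marked(a,e), marked(e,a), marked(e,e)}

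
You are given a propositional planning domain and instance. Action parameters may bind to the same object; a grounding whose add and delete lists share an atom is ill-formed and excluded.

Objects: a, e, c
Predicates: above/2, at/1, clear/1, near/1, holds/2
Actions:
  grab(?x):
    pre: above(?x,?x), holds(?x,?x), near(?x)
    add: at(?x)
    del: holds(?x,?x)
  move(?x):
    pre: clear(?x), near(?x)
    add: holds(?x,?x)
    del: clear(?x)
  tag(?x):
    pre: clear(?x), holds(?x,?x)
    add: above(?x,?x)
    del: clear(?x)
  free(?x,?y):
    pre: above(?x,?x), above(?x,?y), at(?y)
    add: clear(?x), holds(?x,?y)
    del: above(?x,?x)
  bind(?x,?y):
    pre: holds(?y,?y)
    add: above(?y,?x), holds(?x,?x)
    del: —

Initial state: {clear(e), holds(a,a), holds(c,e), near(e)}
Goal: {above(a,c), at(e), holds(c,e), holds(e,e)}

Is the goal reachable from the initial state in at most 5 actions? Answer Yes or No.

Yes

1. move(e)  →  {holds(a,a), holds(c,e), holds(e,e), near(e)}
2. bind(e,e)  →  {above(e,e), holds(a,a), holds(c,e), holds(e,e), near(e)}
3. grab(e)  →  {above(e,e), at(e), holds(a,a), holds(c,e), near(e)}
4. free(e,e)  →  {at(e), clear(e), holds(a,a), holds(c,e), holds(e,e), near(e)}
5. bind(c,a)  →  {above(a,c), at(e), clear(e), holds(a,a), holds(c,c), holds(c,e), holds(e,e), near(e)}
optimal plan length = 5; 5 ≤ 5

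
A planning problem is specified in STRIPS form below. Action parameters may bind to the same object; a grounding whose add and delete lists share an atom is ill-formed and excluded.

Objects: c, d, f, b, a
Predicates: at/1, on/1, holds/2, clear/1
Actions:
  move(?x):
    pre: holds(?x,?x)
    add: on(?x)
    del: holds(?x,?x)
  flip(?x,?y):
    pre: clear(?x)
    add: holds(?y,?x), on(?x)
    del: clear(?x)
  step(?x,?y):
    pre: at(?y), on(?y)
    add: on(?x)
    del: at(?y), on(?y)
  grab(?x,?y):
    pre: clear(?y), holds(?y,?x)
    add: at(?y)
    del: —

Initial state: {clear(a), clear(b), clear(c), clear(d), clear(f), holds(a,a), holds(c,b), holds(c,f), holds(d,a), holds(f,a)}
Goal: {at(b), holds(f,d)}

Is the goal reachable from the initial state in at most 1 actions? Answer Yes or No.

1. flip(c,b)  →  {clear(a), clear(b), clear(d), clear(f), holds(a,a), holds(b,c), holds(c,b), holds(c,f), holds(d,a), holds(f,a), on(c)}
2. flip(d,f)  →  {clear(a), clear(b), clear(f), holds(a,a), holds(b,c), holds(c,b), holds(c,f), holds(d,a), holds(f,a), holds(f,d), on(c), on(d)}
3. grab(c,b)  →  {at(b), clear(a), clear(b), clear(f), holds(a,a), holds(b,c), holds(c,b), holds(c,f), holds(d,a), holds(f,a), holds(f,d), on(c), on(d)}
optimal plan length = 3; 3 > 1

No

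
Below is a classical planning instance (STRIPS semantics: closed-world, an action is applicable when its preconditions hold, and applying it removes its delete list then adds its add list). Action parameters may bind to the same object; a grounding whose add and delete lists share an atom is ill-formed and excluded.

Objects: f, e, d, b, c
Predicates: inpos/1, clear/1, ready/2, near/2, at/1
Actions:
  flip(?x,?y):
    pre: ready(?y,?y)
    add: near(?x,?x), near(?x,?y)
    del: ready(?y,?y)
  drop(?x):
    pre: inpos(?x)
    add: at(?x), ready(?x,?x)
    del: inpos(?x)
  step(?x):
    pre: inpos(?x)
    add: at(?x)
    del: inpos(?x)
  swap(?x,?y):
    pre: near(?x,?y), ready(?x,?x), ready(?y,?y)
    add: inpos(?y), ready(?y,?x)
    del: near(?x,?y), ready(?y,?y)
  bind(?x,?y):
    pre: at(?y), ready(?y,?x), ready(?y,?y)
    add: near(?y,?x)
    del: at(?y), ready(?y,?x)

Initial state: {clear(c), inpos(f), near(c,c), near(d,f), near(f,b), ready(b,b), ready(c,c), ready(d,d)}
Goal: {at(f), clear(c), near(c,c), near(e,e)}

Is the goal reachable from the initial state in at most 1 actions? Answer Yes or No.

1. flip(e,d)  →  {clear(c), inpos(f), near(c,c), near(d,f), near(e,d), near(e,e), near(f,b), ready(b,b), ready(c,c)}
2. drop(f)  →  {at(f), clear(c), near(c,c), near(d,f), near(e,d), near(e,e), near(f,b), ready(b,b), ready(c,c), ready(f,f)}
optimal plan length = 2; 2 > 1

No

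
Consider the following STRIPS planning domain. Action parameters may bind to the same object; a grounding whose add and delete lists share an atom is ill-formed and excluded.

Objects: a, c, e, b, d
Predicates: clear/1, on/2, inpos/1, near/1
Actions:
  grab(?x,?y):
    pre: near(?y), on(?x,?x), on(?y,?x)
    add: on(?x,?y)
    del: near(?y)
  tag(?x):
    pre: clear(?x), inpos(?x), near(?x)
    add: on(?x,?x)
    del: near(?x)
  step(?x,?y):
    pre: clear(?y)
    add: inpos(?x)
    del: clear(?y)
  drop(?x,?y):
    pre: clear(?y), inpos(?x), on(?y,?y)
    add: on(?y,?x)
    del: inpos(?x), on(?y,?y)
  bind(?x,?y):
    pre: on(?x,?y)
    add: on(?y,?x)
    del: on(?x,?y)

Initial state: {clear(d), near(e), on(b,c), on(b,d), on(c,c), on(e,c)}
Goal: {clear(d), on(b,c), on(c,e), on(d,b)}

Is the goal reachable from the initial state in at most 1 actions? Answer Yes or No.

No

1. grab(c,e)  →  {clear(d), on(b,c), on(b,d), on(c,c), on(c,e), on(e,c)}
2. bind(b,d)  →  {clear(d), on(b,c), on(c,c), on(c,e), on(d,b), on(e,c)}
optimal plan length = 2; 2 > 1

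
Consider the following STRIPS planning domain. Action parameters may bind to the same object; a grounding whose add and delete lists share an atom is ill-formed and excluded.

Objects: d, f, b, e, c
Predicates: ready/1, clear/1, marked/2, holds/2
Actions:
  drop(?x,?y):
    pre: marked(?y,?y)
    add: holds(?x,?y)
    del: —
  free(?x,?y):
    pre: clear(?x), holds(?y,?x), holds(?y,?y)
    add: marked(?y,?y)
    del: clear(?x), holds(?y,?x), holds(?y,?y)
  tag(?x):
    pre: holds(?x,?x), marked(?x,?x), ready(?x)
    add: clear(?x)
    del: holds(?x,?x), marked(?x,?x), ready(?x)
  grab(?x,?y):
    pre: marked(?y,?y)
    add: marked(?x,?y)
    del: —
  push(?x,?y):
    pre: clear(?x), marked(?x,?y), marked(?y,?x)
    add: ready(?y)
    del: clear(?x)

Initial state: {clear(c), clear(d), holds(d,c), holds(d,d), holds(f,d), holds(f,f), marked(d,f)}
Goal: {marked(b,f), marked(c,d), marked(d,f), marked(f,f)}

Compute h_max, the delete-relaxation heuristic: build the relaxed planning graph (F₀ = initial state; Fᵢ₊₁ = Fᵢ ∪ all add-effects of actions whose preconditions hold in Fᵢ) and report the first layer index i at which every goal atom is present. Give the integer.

2

F0 = init (7 atoms)
F1 = F0 ∪ {marked(d,d), marked(f,f)}  (9 atoms)
F2 = F1 ∪ {holds(b,d), holds(b,f), holds(c,d), holds(c,f), holds(d,f), holds(e,d), holds(e,f), marked(b,d), marked(b,f), marked(c,d), marked(c,f), marked(e,d), marked(e,f), marked(f,d), ready(d)}  (24 atoms)
goal ⊆ F2  ⇒  h_max = 2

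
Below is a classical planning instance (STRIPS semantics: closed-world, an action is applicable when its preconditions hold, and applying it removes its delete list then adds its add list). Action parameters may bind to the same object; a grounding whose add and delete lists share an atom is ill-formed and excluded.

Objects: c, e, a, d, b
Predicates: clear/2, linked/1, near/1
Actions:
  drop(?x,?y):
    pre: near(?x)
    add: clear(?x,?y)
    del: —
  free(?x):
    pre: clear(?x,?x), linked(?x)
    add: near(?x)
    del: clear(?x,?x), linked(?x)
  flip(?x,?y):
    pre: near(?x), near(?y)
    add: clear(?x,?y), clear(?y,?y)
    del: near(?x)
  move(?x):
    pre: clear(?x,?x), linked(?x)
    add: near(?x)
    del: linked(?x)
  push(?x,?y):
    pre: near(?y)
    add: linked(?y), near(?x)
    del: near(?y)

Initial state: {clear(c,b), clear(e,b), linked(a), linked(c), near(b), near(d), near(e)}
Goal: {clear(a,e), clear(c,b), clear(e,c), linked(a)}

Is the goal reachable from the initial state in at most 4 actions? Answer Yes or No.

1. drop(e,c)  →  {clear(c,b), clear(e,b), clear(e,c), linked(a), linked(c), near(b), near(d), near(e)}
2. push(a,e)  →  {clear(c,b), clear(e,b), clear(e,c), linked(a), linked(c), linked(e), near(a), near(b), near(d)}
3. drop(a,e)  →  {clear(a,e), clear(c,b), clear(e,b), clear(e,c), linked(a), linked(c), linked(e), near(a), near(b), near(d)}
optimal plan length = 3; 3 ≤ 4

Yes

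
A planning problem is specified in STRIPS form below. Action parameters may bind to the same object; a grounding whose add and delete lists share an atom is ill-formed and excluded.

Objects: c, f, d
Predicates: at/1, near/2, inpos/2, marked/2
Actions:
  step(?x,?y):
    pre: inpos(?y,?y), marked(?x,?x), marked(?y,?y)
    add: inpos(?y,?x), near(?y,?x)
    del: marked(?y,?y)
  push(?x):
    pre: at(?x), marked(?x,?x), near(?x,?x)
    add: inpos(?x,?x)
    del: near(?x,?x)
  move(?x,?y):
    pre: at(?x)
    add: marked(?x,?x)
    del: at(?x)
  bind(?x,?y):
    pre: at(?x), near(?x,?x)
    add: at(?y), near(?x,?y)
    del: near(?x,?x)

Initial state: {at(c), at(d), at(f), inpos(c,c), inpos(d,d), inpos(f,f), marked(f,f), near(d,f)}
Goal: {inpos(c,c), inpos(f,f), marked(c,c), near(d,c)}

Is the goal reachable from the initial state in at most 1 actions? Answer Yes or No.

No

1. move(c,c)  →  {at(d), at(f), inpos(c,c), inpos(d,d), inpos(f,f), marked(c,c), marked(f,f), near(d,f)}
2. move(d,c)  →  {at(f), inpos(c,c), inpos(d,d), inpos(f,f), marked(c,c), marked(d,d), marked(f,f), near(d,f)}
3. step(c,d)  →  {at(f), inpos(c,c), inpos(d,c), inpos(d,d), inpos(f,f), marked(c,c), marked(f,f), near(d,c), near(d,f)}
optimal plan length = 3; 3 > 1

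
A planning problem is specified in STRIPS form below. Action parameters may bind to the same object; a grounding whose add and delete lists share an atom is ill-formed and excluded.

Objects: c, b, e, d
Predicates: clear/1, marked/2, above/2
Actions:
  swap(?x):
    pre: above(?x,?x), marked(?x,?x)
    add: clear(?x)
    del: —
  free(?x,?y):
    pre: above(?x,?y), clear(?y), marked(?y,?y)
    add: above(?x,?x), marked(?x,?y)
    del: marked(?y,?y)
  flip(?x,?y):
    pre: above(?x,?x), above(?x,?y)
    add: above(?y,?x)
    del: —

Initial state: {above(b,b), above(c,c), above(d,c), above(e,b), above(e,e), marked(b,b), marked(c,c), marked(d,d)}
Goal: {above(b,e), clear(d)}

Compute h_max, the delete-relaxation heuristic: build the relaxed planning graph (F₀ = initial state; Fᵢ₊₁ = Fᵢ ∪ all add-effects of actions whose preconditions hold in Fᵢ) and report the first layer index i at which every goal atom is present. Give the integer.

3

F0 = init (8 atoms)
F1 = F0 ∪ {above(b,e), clear(b), clear(c)}  (11 atoms)
F2 = F1 ∪ {above(d,d), marked(d,c), marked(e,b)}  (14 atoms)
F3 = F2 ∪ {above(c,d), clear(d)}  (16 atoms)
goal ⊆ F3  ⇒  h_max = 3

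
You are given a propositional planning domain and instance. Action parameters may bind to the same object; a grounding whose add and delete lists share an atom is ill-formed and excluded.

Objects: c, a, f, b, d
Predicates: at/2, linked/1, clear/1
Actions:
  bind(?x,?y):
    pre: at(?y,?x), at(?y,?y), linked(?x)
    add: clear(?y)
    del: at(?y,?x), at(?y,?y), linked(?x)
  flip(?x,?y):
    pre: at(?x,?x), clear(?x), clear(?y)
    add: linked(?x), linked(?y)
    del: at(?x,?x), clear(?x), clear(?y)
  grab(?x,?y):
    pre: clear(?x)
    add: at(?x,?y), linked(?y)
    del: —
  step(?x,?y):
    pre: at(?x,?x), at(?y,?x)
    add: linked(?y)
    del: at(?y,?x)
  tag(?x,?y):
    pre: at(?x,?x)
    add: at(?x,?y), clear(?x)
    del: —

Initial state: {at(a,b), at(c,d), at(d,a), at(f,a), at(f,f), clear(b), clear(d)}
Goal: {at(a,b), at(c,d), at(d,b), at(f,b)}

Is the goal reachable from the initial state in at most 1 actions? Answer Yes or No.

1. grab(d,b)  →  {at(a,b), at(c,d), at(d,a), at(d,b), at(f,a), at(f,f), clear(b), clear(d), linked(b)}
2. tag(f,b)  →  {at(a,b), at(c,d), at(d,a), at(d,b), at(f,a), at(f,b), at(f,f), clear(b), clear(d), clear(f), linked(b)}
optimal plan length = 2; 2 > 1

No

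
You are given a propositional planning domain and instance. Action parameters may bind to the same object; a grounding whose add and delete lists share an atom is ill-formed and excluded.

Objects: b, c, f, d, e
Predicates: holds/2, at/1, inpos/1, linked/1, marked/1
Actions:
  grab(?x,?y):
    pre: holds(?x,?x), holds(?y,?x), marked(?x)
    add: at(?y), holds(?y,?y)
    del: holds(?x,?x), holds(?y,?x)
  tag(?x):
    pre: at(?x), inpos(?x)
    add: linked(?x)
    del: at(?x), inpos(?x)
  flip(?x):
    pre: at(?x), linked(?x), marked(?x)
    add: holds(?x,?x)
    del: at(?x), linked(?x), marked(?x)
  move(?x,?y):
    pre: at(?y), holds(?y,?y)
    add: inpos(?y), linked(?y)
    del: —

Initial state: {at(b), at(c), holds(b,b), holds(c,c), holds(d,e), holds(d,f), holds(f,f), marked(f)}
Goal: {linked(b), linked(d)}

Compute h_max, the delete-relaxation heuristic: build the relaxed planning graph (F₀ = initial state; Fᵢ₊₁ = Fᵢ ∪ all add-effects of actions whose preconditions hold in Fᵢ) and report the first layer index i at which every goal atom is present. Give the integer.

2

F0 = init (8 atoms)
F1 = F0 ∪ {at(d), holds(d,d), inpos(b), inpos(c), linked(b), linked(c)}  (14 atoms)
F2 = F1 ∪ {inpos(d), linked(d)}  (16 atoms)
goal ⊆ F2  ⇒  h_max = 2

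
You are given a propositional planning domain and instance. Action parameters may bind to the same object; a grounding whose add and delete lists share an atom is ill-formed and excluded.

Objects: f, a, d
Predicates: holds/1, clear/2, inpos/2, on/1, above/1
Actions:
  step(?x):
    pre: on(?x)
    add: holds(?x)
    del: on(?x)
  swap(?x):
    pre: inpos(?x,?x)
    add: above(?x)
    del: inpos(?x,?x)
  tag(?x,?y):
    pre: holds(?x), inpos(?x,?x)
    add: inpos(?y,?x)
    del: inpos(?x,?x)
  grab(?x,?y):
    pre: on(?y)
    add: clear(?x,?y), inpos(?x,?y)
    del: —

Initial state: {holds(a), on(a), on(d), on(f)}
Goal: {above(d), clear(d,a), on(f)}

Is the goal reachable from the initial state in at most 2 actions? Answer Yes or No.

1. grab(d,a)  →  {clear(d,a), holds(a), inpos(d,a), on(a), on(d), on(f)}
2. grab(d,d)  →  {clear(d,a), clear(d,d), holds(a), inpos(d,a), inpos(d,d), on(a), on(d), on(f)}
3. swap(d)  →  {above(d), clear(d,a), clear(d,d), holds(a), inpos(d,a), on(a), on(d), on(f)}
optimal plan length = 3; 3 > 2

No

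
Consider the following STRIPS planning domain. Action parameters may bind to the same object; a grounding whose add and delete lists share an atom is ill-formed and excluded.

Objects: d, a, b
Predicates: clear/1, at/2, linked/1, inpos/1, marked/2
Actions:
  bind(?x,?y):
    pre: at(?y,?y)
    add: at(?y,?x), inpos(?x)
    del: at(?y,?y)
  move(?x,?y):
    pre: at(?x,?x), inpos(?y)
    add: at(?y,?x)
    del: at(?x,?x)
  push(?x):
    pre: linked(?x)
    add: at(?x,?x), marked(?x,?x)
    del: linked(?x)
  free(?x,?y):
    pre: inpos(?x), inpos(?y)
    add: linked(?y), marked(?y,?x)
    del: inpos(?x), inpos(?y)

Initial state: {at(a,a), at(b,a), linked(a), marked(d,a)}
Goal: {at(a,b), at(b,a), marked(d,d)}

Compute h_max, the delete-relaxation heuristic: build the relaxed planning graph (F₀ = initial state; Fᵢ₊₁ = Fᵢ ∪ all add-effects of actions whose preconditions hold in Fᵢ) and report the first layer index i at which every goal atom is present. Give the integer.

F0 = init (4 atoms)
F1 = F0 ∪ {at(a,b), at(a,d), inpos(b), inpos(d), marked(a,a)}  (9 atoms)
F2 = F1 ∪ {at(d,a), linked(b), linked(d), marked(b,b), marked(b,d), marked(d,b), marked(d,d)}  (16 atoms)
goal ⊆ F2  ⇒  h_max = 2

2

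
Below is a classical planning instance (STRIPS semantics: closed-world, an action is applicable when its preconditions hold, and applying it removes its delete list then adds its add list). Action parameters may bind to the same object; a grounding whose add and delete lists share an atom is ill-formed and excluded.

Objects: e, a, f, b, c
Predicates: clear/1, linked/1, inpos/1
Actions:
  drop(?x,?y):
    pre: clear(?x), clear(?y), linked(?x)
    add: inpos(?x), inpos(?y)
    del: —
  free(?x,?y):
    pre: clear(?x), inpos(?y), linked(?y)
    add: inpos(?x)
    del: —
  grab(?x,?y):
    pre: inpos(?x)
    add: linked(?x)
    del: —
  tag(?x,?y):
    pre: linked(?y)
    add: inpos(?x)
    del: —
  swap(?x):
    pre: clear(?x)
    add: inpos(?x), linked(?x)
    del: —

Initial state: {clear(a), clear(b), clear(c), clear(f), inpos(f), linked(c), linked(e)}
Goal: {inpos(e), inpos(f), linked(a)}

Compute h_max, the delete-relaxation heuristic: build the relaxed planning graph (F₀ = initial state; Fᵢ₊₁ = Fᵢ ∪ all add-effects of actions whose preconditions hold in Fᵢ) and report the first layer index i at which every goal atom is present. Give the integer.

1

F0 = init (7 atoms)
F1 = F0 ∪ {inpos(a), inpos(b), inpos(c), inpos(e), linked(a), linked(b), linked(f)}  (14 atoms)
goal ⊆ F1  ⇒  h_max = 1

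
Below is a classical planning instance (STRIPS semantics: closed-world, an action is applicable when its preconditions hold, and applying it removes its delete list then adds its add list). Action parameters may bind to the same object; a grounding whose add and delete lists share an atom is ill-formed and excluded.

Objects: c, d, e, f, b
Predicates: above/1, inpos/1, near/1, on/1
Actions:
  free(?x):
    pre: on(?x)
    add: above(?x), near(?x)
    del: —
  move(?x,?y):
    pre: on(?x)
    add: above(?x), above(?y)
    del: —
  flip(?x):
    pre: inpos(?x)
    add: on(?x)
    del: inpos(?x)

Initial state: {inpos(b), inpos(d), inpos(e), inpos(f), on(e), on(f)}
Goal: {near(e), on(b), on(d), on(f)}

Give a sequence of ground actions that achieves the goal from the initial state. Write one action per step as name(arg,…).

free(e); flip(d); flip(b)

1. free(e)  →  {above(e), inpos(b), inpos(d), inpos(e), inpos(f), near(e), on(e), on(f)}
2. flip(d)  →  {above(e), inpos(b), inpos(e), inpos(f), near(e), on(d), on(e), on(f)}
3. flip(b)  →  {above(e), inpos(e), inpos(f), near(e), on(b), on(d), on(e), on(f)}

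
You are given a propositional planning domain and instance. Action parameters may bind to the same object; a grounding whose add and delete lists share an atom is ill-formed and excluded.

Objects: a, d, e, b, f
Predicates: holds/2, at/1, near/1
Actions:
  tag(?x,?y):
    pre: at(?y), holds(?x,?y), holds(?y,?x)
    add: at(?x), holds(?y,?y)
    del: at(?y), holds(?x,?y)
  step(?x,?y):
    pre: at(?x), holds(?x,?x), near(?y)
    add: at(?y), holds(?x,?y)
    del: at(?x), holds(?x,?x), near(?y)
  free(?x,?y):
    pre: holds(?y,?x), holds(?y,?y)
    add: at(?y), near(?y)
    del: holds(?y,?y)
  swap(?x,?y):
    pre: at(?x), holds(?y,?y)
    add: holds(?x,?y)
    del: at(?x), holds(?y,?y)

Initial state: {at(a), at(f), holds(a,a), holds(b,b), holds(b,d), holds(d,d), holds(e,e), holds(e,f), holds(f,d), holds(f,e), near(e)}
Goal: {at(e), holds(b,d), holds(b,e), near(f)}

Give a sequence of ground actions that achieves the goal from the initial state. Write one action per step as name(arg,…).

1. tag(e,f)  →  {at(a), at(e), holds(a,a), holds(b,b), holds(b,d), holds(d,d), holds(e,e), holds(f,d), holds(f,e), holds(f,f), near(e)}
2. free(d,b)  →  {at(a), at(b), at(e), holds(a,a), holds(b,d), holds(d,d), holds(e,e), holds(f,d), holds(f,e), holds(f,f), near(b), near(e)}
3. free(d,f)  →  {at(a), at(b), at(e), at(f), holds(a,a), holds(b,d), holds(d,d), holds(e,e), holds(f,d), holds(f,e), near(b), near(e), near(f)}
4. swap(b,e)  →  {at(a), at(e), at(f), holds(a,a), holds(b,d), holds(b,e), holds(d,d), holds(f,d), holds(f,e), near(b), near(e), near(f)}

tag(e,f); free(d,b); free(d,f); swap(b,e)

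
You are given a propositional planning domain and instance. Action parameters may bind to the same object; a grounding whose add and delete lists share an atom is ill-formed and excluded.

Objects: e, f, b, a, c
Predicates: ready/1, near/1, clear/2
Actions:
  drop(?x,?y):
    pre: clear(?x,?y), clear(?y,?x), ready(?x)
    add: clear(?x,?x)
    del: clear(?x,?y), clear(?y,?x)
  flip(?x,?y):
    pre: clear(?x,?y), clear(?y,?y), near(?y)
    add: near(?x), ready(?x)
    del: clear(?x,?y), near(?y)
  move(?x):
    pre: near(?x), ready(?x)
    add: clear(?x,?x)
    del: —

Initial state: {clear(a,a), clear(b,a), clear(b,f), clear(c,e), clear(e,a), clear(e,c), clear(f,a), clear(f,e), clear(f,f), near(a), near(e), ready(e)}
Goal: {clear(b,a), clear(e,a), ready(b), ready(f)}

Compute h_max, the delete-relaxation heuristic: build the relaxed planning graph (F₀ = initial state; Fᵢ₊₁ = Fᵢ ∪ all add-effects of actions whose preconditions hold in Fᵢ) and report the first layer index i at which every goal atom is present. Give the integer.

F0 = init (12 atoms)
F1 = F0 ∪ {clear(e,e), near(b), near(f), ready(b), ready(f)}  (17 atoms)
goal ⊆ F1  ⇒  h_max = 1

1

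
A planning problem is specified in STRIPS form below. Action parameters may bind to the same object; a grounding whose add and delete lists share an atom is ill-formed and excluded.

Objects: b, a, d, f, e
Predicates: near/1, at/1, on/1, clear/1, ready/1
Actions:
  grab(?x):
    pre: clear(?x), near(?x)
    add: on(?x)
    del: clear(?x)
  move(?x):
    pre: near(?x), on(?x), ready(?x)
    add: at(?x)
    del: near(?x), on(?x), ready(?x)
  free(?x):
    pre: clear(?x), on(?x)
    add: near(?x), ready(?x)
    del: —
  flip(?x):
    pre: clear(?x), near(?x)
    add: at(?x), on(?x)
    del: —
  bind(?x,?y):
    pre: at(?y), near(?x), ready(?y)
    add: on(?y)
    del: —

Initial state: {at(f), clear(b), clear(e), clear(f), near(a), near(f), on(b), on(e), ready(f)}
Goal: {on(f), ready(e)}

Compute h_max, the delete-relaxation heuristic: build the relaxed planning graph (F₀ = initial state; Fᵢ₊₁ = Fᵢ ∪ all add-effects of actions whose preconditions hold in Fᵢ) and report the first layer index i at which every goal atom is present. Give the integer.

F0 = init (9 atoms)
F1 = F0 ∪ {near(b), near(e), on(f), ready(b), ready(e)}  (14 atoms)
goal ⊆ F1  ⇒  h_max = 1

1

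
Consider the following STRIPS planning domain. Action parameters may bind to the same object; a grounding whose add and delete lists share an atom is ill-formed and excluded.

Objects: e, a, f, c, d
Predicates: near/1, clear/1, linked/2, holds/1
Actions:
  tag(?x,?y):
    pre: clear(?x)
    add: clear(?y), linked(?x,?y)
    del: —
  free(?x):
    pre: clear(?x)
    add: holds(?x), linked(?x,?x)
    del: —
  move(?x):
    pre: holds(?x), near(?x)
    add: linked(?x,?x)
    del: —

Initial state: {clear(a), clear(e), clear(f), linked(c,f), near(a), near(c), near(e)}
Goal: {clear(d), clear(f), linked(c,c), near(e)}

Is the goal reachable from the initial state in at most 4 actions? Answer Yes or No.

1. tag(e,c)  →  {clear(a), clear(c), clear(e), clear(f), linked(c,f), linked(e,c), near(a), near(c), near(e)}
2. tag(e,d)  →  {clear(a), clear(c), clear(d), clear(e), clear(f), linked(c,f), linked(e,c), linked(e,d), near(a), near(c), near(e)}
3. tag(c,c)  →  {clear(a), clear(c), clear(d), clear(e), clear(f), linked(c,c), linked(c,f), linked(e,c), linked(e,d), near(a), near(c), near(e)}
optimal plan length = 3; 3 ≤ 4

Yes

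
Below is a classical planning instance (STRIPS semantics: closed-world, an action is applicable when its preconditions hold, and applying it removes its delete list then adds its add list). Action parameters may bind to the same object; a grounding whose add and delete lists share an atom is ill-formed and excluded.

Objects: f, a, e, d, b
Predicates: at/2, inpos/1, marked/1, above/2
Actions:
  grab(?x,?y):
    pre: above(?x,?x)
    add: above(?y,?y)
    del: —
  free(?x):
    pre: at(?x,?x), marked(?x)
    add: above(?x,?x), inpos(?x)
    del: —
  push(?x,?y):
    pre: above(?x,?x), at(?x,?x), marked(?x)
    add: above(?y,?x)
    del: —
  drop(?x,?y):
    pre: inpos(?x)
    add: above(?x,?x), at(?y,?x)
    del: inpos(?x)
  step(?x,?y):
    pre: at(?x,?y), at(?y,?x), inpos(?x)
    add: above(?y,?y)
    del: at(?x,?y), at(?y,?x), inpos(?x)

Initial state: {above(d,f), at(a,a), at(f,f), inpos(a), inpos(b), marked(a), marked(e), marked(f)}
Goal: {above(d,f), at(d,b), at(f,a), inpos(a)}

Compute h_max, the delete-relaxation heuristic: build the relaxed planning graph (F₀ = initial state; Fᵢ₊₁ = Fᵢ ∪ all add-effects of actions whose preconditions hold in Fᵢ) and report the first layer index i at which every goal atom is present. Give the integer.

1

F0 = init (8 atoms)
F1 = F0 ∪ {above(a,a), above(b,b), above(f,f), at(a,b), at(b,a), at(b,b), at(d,a), at(d,b), at(e,a), at(e,b), at(f,a), at(f,b), inpos(f)}  (21 atoms)
goal ⊆ F1  ⇒  h_max = 1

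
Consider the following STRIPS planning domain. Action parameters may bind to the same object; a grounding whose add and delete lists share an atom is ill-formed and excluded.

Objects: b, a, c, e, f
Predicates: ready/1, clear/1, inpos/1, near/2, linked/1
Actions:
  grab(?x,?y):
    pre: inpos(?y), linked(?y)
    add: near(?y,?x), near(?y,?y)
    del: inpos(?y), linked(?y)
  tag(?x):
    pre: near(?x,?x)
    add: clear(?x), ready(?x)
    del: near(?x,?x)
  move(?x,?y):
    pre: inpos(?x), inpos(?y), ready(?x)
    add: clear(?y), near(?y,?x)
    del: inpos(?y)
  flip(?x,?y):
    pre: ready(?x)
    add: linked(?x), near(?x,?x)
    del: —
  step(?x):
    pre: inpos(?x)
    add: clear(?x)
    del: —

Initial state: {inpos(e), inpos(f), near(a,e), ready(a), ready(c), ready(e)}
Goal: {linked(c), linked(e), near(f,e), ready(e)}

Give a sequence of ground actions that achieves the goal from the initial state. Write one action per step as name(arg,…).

1. move(e,f)  →  {clear(f), inpos(e), near(a,e), near(f,e), ready(a), ready(c), ready(e)}
2. flip(c,b)  →  {clear(f), inpos(e), linked(c), near(a,e), near(c,c), near(f,e), ready(a), ready(c), ready(e)}
3. flip(e,b)  →  {clear(f), inpos(e), linked(c), linked(e), near(a,e), near(c,c), near(e,e), near(f,e), ready(a), ready(c), ready(e)}

move(e,f); flip(c,b); flip(e,b)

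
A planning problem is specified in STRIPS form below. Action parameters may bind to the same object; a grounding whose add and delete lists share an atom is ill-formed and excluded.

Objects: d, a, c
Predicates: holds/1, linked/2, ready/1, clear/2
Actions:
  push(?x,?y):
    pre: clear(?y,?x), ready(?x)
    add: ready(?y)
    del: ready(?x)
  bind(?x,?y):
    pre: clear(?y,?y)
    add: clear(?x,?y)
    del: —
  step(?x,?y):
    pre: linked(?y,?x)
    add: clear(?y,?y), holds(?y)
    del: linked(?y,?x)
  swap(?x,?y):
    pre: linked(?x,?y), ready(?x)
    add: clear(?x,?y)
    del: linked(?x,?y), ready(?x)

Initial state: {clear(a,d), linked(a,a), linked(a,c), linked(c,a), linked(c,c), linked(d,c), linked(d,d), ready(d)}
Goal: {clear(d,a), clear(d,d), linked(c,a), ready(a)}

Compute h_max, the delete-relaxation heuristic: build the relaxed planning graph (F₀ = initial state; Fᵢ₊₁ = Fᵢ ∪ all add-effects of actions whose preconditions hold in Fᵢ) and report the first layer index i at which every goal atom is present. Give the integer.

2

F0 = init (8 atoms)
F1 = F0 ∪ {clear(a,a), clear(c,c), clear(d,c), clear(d,d), holds(a), holds(c), holds(d), ready(a)}  (16 atoms)
F2 = F1 ∪ {clear(a,c), clear(c,a), clear(c,d), clear(d,a)}  (20 atoms)
goal ⊆ F2  ⇒  h_max = 2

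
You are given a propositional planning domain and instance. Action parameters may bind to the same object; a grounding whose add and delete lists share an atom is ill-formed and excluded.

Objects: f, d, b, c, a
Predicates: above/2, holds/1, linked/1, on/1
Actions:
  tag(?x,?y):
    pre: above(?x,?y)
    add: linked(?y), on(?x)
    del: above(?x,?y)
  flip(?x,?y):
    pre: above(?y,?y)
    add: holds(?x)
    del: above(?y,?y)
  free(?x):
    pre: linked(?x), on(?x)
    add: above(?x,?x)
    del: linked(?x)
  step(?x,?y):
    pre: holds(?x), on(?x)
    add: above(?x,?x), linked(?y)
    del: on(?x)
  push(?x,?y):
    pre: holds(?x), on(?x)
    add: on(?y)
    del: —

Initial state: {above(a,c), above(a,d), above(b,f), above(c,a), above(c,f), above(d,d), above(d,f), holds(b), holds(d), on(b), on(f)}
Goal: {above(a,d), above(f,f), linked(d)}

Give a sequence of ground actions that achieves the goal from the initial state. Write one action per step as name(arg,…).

flip(f,d); step(f,d)

1. flip(f,d)  →  {above(a,c), above(a,d), above(b,f), above(c,a), above(c,f), above(d,f), holds(b), holds(d), holds(f), on(b), on(f)}
2. step(f,d)  →  {above(a,c), above(a,d), above(b,f), above(c,a), above(c,f), above(d,f), above(f,f), holds(b), holds(d), holds(f), linked(d), on(b)}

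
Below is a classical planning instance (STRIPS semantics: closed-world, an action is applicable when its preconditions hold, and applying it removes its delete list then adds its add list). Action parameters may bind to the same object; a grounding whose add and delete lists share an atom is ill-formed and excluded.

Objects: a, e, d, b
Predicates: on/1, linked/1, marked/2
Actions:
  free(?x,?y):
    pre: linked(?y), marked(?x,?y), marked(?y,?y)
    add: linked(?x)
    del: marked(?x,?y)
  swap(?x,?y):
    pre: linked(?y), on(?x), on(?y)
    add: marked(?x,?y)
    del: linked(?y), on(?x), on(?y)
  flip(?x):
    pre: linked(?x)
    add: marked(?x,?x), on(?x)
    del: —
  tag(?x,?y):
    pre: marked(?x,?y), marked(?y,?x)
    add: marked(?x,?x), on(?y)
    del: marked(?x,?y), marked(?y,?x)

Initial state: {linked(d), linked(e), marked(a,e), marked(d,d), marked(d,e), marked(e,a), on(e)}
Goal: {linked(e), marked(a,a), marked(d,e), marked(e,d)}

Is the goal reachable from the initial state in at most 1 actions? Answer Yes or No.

No

1. flip(d)  →  {linked(d), linked(e), marked(a,e), marked(d,d), marked(d,e), marked(e,a), on(d), on(e)}
2. swap(e,d)  →  {linked(e), marked(a,e), marked(d,d), marked(d,e), marked(e,a), marked(e,d)}
3. tag(a,e)  →  {linked(e), marked(a,a), marked(d,d), marked(d,e), marked(e,d), on(e)}
optimal plan length = 3; 3 > 1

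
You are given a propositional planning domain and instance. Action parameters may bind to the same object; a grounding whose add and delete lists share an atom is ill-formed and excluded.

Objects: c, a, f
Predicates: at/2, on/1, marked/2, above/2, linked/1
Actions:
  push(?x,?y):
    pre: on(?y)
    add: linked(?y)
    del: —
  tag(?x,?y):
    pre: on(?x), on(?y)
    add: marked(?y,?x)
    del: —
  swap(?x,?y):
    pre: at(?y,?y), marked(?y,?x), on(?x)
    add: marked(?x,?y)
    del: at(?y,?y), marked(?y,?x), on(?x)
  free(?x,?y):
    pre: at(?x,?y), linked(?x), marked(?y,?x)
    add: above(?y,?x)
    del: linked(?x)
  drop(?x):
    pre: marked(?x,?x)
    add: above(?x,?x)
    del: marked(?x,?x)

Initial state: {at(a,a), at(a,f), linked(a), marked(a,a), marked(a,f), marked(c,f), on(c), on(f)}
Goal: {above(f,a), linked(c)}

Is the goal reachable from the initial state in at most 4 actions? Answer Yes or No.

Yes

1. push(c,c)  →  {at(a,a), at(a,f), linked(a), linked(c), marked(a,a), marked(a,f), marked(c,f), on(c), on(f)}
2. swap(f,a)  →  {at(a,f), linked(a), linked(c), marked(a,a), marked(c,f), marked(f,a), on(c)}
3. free(a,f)  →  {above(f,a), at(a,f), linked(c), marked(a,a), marked(c,f), marked(f,a), on(c)}
optimal plan length = 3; 3 ≤ 4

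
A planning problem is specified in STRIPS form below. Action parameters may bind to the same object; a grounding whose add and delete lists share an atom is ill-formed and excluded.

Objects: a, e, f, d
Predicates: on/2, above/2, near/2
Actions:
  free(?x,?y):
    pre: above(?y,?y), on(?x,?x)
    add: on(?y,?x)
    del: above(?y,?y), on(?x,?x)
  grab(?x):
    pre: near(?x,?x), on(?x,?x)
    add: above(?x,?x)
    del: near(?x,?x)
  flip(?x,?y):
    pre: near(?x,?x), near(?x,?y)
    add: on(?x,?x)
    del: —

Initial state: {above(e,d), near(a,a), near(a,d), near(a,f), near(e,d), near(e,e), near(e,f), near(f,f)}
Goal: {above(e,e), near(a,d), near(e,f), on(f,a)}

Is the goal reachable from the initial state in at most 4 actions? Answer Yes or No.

No

1. flip(a,a)  →  {above(e,d), near(a,a), near(a,d), near(a,f), near(e,d), near(e,e), near(e,f), near(f,f), on(a,a)}
2. flip(e,e)  →  {above(e,d), near(a,a), near(a,d), near(a,f), near(e,d), near(e,e), near(e,f), near(f,f), on(a,a), on(e,e)}
3. grab(e)  →  {above(e,d), above(e,e), near(a,a), near(a,d), near(a,f), near(e,d), near(e,f), near(f,f), on(a,a), on(e,e)}
4. flip(f,f)  →  {above(e,d), above(e,e), near(a,a), near(a,d), near(a,f), near(e,d), near(e,f), near(f,f), on(a,a), on(e,e), on(f,f)}
5. grab(f)  →  {above(e,d), above(e,e), above(f,f), near(a,a), near(a,d), near(a,f), near(e,d), near(e,f), on(a,a), on(e,e), on(f,f)}
6. free(a,f)  →  {above(e,d), above(e,e), near(a,a), near(a,d), near(a,f), near(e,d), near(e,f), on(e,e), on(f,a), on(f,f)}
optimal plan length = 6; 6 > 4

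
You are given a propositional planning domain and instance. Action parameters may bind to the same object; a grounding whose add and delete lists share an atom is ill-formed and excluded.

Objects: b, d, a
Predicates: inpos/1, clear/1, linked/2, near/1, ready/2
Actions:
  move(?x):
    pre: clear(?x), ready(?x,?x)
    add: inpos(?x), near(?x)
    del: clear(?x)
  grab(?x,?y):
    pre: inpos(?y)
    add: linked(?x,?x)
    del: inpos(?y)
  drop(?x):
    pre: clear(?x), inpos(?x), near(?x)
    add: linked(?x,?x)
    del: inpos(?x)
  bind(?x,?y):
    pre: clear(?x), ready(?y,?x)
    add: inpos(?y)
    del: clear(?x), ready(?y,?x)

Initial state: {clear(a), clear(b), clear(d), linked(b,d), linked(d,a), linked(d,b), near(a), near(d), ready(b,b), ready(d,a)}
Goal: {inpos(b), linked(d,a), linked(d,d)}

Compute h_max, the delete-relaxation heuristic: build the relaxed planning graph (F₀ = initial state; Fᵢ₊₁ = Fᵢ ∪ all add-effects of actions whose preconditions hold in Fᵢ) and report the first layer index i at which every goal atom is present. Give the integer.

F0 = init (10 atoms)
F1 = F0 ∪ {inpos(b), inpos(d), near(b)}  (13 atoms)
F2 = F1 ∪ {linked(a,a), linked(b,b), linked(d,d)}  (16 atoms)
goal ⊆ F2  ⇒  h_max = 2

2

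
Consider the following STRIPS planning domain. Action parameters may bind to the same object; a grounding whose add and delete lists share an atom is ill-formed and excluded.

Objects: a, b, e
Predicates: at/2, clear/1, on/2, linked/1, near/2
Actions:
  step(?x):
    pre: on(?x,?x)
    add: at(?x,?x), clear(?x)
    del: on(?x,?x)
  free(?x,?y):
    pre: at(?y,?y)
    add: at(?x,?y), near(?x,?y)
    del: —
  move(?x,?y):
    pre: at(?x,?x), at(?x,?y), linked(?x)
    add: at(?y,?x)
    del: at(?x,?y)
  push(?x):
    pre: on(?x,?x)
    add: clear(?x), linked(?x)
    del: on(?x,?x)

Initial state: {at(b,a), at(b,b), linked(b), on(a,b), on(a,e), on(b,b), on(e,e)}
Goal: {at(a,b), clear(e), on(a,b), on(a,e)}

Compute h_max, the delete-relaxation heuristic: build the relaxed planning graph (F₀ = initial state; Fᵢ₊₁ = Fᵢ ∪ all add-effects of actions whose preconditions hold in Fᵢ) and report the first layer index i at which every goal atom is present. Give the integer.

F0 = init (7 atoms)
F1 = F0 ∪ {at(a,b), at(e,b), at(e,e), clear(b), clear(e), linked(e), near(a,b), near(b,b), near(e,b)}  (16 atoms)
goal ⊆ F1  ⇒  h_max = 1

1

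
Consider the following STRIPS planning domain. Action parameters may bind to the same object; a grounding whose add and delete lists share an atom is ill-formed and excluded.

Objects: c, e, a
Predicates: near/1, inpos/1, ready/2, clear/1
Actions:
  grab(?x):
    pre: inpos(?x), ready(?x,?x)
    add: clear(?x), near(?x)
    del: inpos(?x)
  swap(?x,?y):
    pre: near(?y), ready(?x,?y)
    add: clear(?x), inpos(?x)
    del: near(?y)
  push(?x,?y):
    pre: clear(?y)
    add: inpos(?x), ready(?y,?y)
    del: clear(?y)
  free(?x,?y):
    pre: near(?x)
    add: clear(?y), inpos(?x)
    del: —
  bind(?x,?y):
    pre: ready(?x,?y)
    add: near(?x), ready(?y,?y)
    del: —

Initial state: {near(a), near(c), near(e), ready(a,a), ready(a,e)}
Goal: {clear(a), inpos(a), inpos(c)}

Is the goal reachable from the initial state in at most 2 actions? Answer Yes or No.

1. swap(a,e)  →  {clear(a), inpos(a), near(a), near(c), ready(a,a), ready(a,e)}
2. free(c,c)  →  {clear(a), clear(c), inpos(a), inpos(c), near(a), near(c), ready(a,a), ready(a,e)}
optimal plan length = 2; 2 ≤ 2

Yes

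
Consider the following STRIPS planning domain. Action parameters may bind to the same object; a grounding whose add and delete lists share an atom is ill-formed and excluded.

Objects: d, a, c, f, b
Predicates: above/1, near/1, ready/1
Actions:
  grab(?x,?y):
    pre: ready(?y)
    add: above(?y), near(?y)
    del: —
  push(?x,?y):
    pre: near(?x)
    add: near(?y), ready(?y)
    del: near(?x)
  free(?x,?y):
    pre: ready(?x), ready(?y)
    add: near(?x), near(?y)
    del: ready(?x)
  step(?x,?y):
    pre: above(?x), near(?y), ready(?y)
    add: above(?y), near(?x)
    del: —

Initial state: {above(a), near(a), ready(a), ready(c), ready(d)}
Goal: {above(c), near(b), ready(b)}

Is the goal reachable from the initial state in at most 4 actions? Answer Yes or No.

1. grab(d,c)  →  {above(a), above(c), near(a), near(c), ready(a), ready(c), ready(d)}
2. push(a,b)  →  {above(a), above(c), near(b), near(c), ready(a), ready(b), ready(c), ready(d)}
optimal plan length = 2; 2 ≤ 4

Yes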